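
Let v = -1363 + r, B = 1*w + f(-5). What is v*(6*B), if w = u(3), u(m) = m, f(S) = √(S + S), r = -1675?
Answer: -54684 - 18228*I*√10 ≈ -54684.0 - 57642.0*I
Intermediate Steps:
f(S) = √2*√S (f(S) = √(2*S) = √2*√S)
w = 3
B = 3 + I*√10 (B = 1*3 + √2*√(-5) = 3 + √2*(I*√5) = 3 + I*√10 ≈ 3.0 + 3.1623*I)
v = -3038 (v = -1363 - 1675 = -3038)
v*(6*B) = -18228*(3 + I*√10) = -3038*(18 + 6*I*√10) = -54684 - 18228*I*√10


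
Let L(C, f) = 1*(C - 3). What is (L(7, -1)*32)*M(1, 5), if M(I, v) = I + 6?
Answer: 896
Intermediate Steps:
L(C, f) = -3 + C (L(C, f) = 1*(-3 + C) = -3 + C)
M(I, v) = 6 + I
(L(7, -1)*32)*M(1, 5) = ((-3 + 7)*32)*(6 + 1) = (4*32)*7 = 128*7 = 896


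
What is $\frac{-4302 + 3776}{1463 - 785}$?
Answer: $- \frac{263}{339} \approx -0.77581$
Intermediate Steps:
$\frac{-4302 + 3776}{1463 - 785} = - \frac{526}{678} = \left(-526\right) \frac{1}{678} = - \frac{263}{339}$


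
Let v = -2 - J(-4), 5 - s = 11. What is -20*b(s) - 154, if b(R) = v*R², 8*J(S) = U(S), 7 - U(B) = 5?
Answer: 1466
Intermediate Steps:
s = -6 (s = 5 - 1*11 = 5 - 11 = -6)
U(B) = 2 (U(B) = 7 - 1*5 = 7 - 5 = 2)
J(S) = ¼ (J(S) = (⅛)*2 = ¼)
v = -9/4 (v = -2 - 1*¼ = -2 - ¼ = -9/4 ≈ -2.2500)
b(R) = -9*R²/4
-20*b(s) - 154 = -(-45)*(-6)² - 154 = -(-45)*36 - 154 = -20*(-81) - 154 = 1620 - 154 = 1466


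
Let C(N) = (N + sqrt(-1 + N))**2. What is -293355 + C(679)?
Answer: 168364 + 1358*sqrt(678) ≈ 2.0372e+5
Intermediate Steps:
-293355 + C(679) = -293355 + (679 + sqrt(-1 + 679))**2 = -293355 + (679 + sqrt(678))**2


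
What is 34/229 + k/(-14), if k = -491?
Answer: 112915/3206 ≈ 35.220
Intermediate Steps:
34/229 + k/(-14) = 34/229 - 491/(-14) = 34*(1/229) - 491*(-1/14) = 34/229 + 491/14 = 112915/3206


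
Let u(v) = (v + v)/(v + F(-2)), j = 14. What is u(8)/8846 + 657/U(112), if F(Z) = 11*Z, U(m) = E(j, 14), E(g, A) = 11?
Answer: 20341333/340571 ≈ 59.727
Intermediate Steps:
U(m) = 11
u(v) = 2*v/(-22 + v) (u(v) = (v + v)/(v + 11*(-2)) = (2*v)/(v - 22) = (2*v)/(-22 + v) = 2*v/(-22 + v))
u(8)/8846 + 657/U(112) = (2*8/(-22 + 8))/8846 + 657/11 = (2*8/(-14))*(1/8846) + 657*(1/11) = (2*8*(-1/14))*(1/8846) + 657/11 = -8/7*1/8846 + 657/11 = -4/30961 + 657/11 = 20341333/340571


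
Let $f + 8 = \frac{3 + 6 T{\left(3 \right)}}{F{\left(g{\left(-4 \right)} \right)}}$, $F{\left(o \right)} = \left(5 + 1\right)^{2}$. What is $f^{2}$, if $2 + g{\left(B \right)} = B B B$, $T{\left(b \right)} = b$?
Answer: $\frac{7921}{144} \approx 55.007$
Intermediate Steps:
$g{\left(B \right)} = -2 + B^{3}$ ($g{\left(B \right)} = -2 + B B B = -2 + B^{2} B = -2 + B^{3}$)
$F{\left(o \right)} = 36$ ($F{\left(o \right)} = 6^{2} = 36$)
$f = - \frac{89}{12}$ ($f = -8 + \frac{3 + 6 \cdot 3}{36} = -8 + \left(3 + 18\right) \frac{1}{36} = -8 + 21 \cdot \frac{1}{36} = -8 + \frac{7}{12} = - \frac{89}{12} \approx -7.4167$)
$f^{2} = \left(- \frac{89}{12}\right)^{2} = \frac{7921}{144}$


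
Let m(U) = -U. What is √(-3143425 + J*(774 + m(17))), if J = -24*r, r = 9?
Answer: I*√3306937 ≈ 1818.5*I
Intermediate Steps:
J = -216 (J = -24*9 = -216)
√(-3143425 + J*(774 + m(17))) = √(-3143425 - 216*(774 - 1*17)) = √(-3143425 - 216*(774 - 17)) = √(-3143425 - 216*757) = √(-3143425 - 163512) = √(-3306937) = I*√3306937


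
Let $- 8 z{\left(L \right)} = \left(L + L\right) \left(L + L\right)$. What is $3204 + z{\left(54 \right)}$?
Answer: $1746$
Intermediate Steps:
$z{\left(L \right)} = - \frac{L^{2}}{2}$ ($z{\left(L \right)} = - \frac{\left(L + L\right) \left(L + L\right)}{8} = - \frac{2 L 2 L}{8} = - \frac{4 L^{2}}{8} = - \frac{L^{2}}{2}$)
$3204 + z{\left(54 \right)} = 3204 - \frac{54^{2}}{2} = 3204 - 1458 = 1746$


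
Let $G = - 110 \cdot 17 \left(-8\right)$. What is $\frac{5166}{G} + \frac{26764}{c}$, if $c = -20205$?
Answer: $- \frac{29601041}{30226680} \approx -0.9793$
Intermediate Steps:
$G = 14960$ ($G = \left(-110\right) \left(-136\right) = 14960$)
$\frac{5166}{G} + \frac{26764}{c} = \frac{5166}{14960} + \frac{26764}{-20205} = 5166 \cdot \frac{1}{14960} + 26764 \left(- \frac{1}{20205}\right) = \frac{2583}{7480} - \frac{26764}{20205} = - \frac{29601041}{30226680}$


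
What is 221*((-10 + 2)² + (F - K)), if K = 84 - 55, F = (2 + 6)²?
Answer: 21879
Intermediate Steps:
F = 64 (F = 8² = 64)
K = 29
221*((-10 + 2)² + (F - K)) = 221*((-10 + 2)² + (64 - 1*29)) = 221*((-8)² + (64 - 29)) = 221*(64 + 35) = 221*99 = 21879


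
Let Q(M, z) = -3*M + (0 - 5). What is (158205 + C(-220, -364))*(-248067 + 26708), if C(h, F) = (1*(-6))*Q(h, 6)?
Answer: -34150159725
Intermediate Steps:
Q(M, z) = -5 - 3*M (Q(M, z) = -3*M - 5 = -5 - 3*M)
C(h, F) = 30 + 18*h (C(h, F) = (1*(-6))*(-5 - 3*h) = -6*(-5 - 3*h) = 30 + 18*h)
(158205 + C(-220, -364))*(-248067 + 26708) = (158205 + (30 + 18*(-220)))*(-248067 + 26708) = (158205 + (30 - 3960))*(-221359) = (158205 - 3930)*(-221359) = 154275*(-221359) = -34150159725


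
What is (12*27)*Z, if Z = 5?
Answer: 1620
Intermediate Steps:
(12*27)*Z = (12*27)*5 = 324*5 = 1620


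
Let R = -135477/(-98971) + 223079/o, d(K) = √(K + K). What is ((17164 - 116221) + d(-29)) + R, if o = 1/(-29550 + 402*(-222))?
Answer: -2622785516553816/98971 + I*√58 ≈ -2.6501e+10 + 7.6158*I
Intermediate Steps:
o = -1/118794 (o = 1/(-29550 - 89244) = 1/(-118794) = -1/118794 ≈ -8.4179e-6)
d(K) = √2*√K (d(K) = √(2*K) = √2*√K)
R = -2622775712783469/98971 (R = -135477/(-98971) + 223079/(-1/118794) = -135477*(-1/98971) + 223079*(-118794) = 135477/98971 - 26500446726 = -2622775712783469/98971 ≈ -2.6500e+10)
((17164 - 116221) + d(-29)) + R = ((17164 - 116221) + √2*√(-29)) - 2622775712783469/98971 = (-99057 + √2*(I*√29)) - 2622775712783469/98971 = (-99057 + I*√58) - 2622775712783469/98971 = -2622785516553816/98971 + I*√58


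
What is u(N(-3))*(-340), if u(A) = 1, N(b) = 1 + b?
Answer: -340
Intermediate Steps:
u(N(-3))*(-340) = 1*(-340) = -340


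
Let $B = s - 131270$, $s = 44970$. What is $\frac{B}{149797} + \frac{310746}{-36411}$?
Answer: $- \frac{16563695954}{1818086189} \approx -9.1105$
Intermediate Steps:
$B = -86300$ ($B = 44970 - 131270 = -86300$)
$\frac{B}{149797} + \frac{310746}{-36411} = - \frac{86300}{149797} + \frac{310746}{-36411} = \left(-86300\right) \frac{1}{149797} + 310746 \left(- \frac{1}{36411}\right) = - \frac{86300}{149797} - \frac{103582}{12137} = - \frac{16563695954}{1818086189}$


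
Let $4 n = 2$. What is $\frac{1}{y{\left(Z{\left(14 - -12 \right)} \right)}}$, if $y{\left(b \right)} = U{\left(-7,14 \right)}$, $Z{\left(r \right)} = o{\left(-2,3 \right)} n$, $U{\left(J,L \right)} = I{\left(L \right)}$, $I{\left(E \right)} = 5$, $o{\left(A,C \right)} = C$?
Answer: $\frac{1}{5} \approx 0.2$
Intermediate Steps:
$n = \frac{1}{2}$ ($n = \frac{1}{4} \cdot 2 = \frac{1}{2} \approx 0.5$)
$U{\left(J,L \right)} = 5$
$Z{\left(r \right)} = \frac{3}{2}$ ($Z{\left(r \right)} = 3 \cdot \frac{1}{2} = \frac{3}{2}$)
$y{\left(b \right)} = 5$
$\frac{1}{y{\left(Z{\left(14 - -12 \right)} \right)}} = \frac{1}{5}$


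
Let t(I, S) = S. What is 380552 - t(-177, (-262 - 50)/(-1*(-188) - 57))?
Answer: 49852624/131 ≈ 3.8055e+5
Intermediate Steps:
380552 - t(-177, (-262 - 50)/(-1*(-188) - 57)) = 380552 - (-262 - 50)/(-1*(-188) - 57) = 380552 - (-312)/(188 - 57) = 380552 - (-312)/131 = 380552 - 1*(-312/131) = 380552 + 312/131 = 49852624/131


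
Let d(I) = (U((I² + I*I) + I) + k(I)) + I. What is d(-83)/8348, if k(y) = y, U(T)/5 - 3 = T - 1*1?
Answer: 68319/8348 ≈ 8.1839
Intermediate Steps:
U(T) = 10 + 5*T (U(T) = 15 + 5*(T - 1*1) = 15 + 5*(T - 1) = 15 + 5*(-1 + T) = 15 + (-5 + 5*T) = 10 + 5*T)
d(I) = 10 + 7*I + 10*I² (d(I) = ((10 + 5*((I² + I*I) + I)) + I) + I = ((10 + 5*((I² + I²) + I)) + I) + I = ((10 + 5*(2*I² + I)) + I) + I = ((10 + 5*(I + 2*I²)) + I) + I = ((10 + (5*I + 10*I²)) + I) + I = ((10 + 5*I + 10*I²) + I) + I = (10 + 6*I + 10*I²) + I = 10 + 7*I + 10*I²)
d(-83)/8348 = (10 + 7*(-83) + 10*(-83)²)/8348 = (10 - 581 + 10*6889)*(1/8348) = (10 - 581 + 68890)*(1/8348) = 68319*(1/8348) = 68319/8348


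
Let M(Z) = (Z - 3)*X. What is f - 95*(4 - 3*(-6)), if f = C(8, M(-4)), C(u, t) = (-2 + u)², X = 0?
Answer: -2054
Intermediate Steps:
M(Z) = 0 (M(Z) = (Z - 3)*0 = (-3 + Z)*0 = 0)
f = 36 (f = (-2 + 8)² = 6² = 36)
f - 95*(4 - 3*(-6)) = 36 - 95*(4 - 3*(-6)) = 36 - 95*(4 + 18) = 36 - 95*22 = 36 - 2090 = -2054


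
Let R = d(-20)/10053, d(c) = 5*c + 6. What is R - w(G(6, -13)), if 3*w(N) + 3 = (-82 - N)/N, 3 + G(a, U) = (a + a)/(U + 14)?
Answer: 131524/30159 ≈ 4.3610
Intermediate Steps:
d(c) = 6 + 5*c
R = -94/10053 (R = (6 + 5*(-20))/10053 = (6 - 100)*(1/10053) = -94*1/10053 = -94/10053 ≈ -0.0093504)
G(a, U) = -3 + 2*a/(14 + U) (G(a, U) = -3 + (a + a)/(U + 14) = -3 + (2*a)/(14 + U) = -3 + 2*a/(14 + U))
w(N) = -1 + (-82 - N)/(3*N) (w(N) = -1 + ((-82 - N)/N)/3 = -1 + (-82 - N)/(3*N))
R - w(G(6, -13)) = -94/10053 - 2*(-41 - 2*(-42 - 3*(-13) + 2*6)/(14 - 13))/(3*((-42 - 3*(-13) + 2*6)/(14 - 13))) = -94/10053 - 2*(-41 - 2*(-42 + 39 + 12)/1)/(3*((-42 + 39 + 12)/1)) = -94/10053 - 2*(-41 - 2*9)/(3*(1*9)) = -94/10053 - 2*(-41 - 2*9)/(3*9) = -94/10053 - 2*(-41 - 18)/(3*9) = -94/10053 - 2*(-59)/(3*9) = -94/10053 - 1*(-118/27) = -94/10053 + 118/27 = 131524/30159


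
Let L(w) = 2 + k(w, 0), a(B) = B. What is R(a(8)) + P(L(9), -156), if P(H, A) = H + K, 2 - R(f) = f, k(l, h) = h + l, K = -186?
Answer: -181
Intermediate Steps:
R(f) = 2 - f
L(w) = 2 + w (L(w) = 2 + (0 + w) = 2 + w)
P(H, A) = -186 + H (P(H, A) = H - 186 = -186 + H)
R(a(8)) + P(L(9), -156) = (2 - 1*8) + (-186 + (2 + 9)) = (2 - 8) + (-186 + 11) = -6 - 175 = -181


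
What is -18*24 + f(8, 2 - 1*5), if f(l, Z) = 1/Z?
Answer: -1297/3 ≈ -432.33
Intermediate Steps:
-18*24 + f(8, 2 - 1*5) = -18*24 + 1/(2 - 1*5) = -432 + 1/(2 - 5) = -432 + 1/(-3) = -432 - ⅓ = -1297/3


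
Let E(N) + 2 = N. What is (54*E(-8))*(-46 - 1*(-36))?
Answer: 5400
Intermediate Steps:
E(N) = -2 + N
(54*E(-8))*(-46 - 1*(-36)) = (54*(-2 - 8))*(-46 - 1*(-36)) = (54*(-10))*(-46 + 36) = -540*(-10) = 5400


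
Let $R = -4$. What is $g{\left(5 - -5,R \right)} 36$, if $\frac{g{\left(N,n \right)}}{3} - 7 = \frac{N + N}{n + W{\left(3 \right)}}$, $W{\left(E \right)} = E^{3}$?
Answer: $\frac{19548}{23} \approx 849.91$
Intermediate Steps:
$g{\left(N,n \right)} = 21 + \frac{6 N}{27 + n}$ ($g{\left(N,n \right)} = 21 + 3 \frac{N + N}{n + 3^{3}} = 21 + 3 \frac{2 N}{n + 27} = 21 + 3 \frac{2 N}{27 + n} = 21 + \frac{6 N}{27 + n}$)
$g{\left(5 - -5,R \right)} 36 = \frac{3 \left(189 + 2 \left(5 - -5\right) + 7 \left(-4\right)\right)}{27 - 4} \cdot 36 = \frac{3 \left(189 + 2 \left(5 + 5\right) - 28\right)}{23} \cdot 36 = 3 \cdot \frac{1}{23} \left(189 + 2 \cdot 10 - 28\right) 36 = 3 \cdot \frac{1}{23} \left(189 + 20 - 28\right) 36 = 3 \cdot \frac{1}{23} \cdot 181 \cdot 36 = \frac{543}{23} \cdot 36 = \frac{19548}{23}$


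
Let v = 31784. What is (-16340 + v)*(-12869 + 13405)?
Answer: 8277984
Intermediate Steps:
(-16340 + v)*(-12869 + 13405) = (-16340 + 31784)*(-12869 + 13405) = 15444*536 = 8277984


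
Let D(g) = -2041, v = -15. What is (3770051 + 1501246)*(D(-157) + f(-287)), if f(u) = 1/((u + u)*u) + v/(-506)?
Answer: -224201491010746671/20839357 ≈ -1.0759e+10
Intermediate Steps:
f(u) = 15/506 + 1/(2*u²) (f(u) = 1/((u + u)*u) - 15/(-506) = 1/(((2*u))*u) - 15*(-1/506) = (1/(2*u))/u + 15/506 = 1/(2*u²) + 15/506 = 15/506 + 1/(2*u²))
(3770051 + 1501246)*(D(-157) + f(-287)) = (3770051 + 1501246)*(-2041 + (15/506 + (½)/(-287)²)) = 5271297*(-2041 + (15/506 + (½)*(1/82369))) = 5271297*(-2041 + (15/506 + 1/164738)) = 5271297*(-2041 + 617894/20839357) = 5271297*(-42532509743/20839357) = -224201491010746671/20839357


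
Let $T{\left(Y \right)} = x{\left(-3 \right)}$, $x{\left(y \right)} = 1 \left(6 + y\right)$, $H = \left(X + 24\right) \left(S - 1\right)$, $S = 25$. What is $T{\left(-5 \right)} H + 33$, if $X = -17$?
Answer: $537$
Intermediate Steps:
$H = 168$ ($H = \left(-17 + 24\right) \left(25 - 1\right) = 7 \cdot 24 = 168$)
$x{\left(y \right)} = 6 + y$
$T{\left(Y \right)} = 3$ ($T{\left(Y \right)} = 6 - 3 = 3$)
$T{\left(-5 \right)} H + 33 = 3 \cdot 168 + 33 = 504 + 33 = 537$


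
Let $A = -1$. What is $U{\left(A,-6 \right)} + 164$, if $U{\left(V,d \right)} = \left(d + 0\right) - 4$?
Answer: $154$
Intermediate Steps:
$U{\left(V,d \right)} = -4 + d$ ($U{\left(V,d \right)} = d - 4 = -4 + d$)
$U{\left(A,-6 \right)} + 164 = \left(-4 - 6\right) + 164 = -10 + 164 = 154$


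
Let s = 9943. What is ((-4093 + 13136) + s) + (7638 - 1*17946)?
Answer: 8678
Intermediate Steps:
((-4093 + 13136) + s) + (7638 - 1*17946) = ((-4093 + 13136) + 9943) + (7638 - 1*17946) = (9043 + 9943) + (7638 - 17946) = 18986 - 10308 = 8678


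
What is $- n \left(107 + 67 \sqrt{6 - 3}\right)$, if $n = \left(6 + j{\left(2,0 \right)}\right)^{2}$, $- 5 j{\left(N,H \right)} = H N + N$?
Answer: $- \frac{83888}{25} - \frac{52528 \sqrt{3}}{25} \approx -6994.8$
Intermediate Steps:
$j{\left(N,H \right)} = - \frac{N}{5} - \frac{H N}{5}$ ($j{\left(N,H \right)} = - \frac{H N + N}{5} = - \frac{N + H N}{5} = - \frac{N}{5} - \frac{H N}{5}$)
$n = \frac{784}{25}$ ($n = \left(6 - \frac{2 \left(1 + 0\right)}{5}\right)^{2} = \left(6 - \frac{2}{5} \cdot 1\right)^{2} = \left(6 - \frac{2}{5}\right)^{2} = \left(\frac{28}{5}\right)^{2} = \frac{784}{25} \approx 31.36$)
$- n \left(107 + 67 \sqrt{6 - 3}\right) = - \frac{784 \left(107 + 67 \sqrt{6 - 3}\right)}{25} = - \frac{784 \left(107 + 67 \sqrt{3}\right)}{25} = - (\frac{83888}{25} + \frac{52528 \sqrt{3}}{25}) = - \frac{83888}{25} - \frac{52528 \sqrt{3}}{25}$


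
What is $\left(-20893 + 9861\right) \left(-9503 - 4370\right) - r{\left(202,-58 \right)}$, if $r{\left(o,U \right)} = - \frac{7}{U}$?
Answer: $\frac{8876722281}{58} \approx 1.5305 \cdot 10^{8}$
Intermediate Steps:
$\left(-20893 + 9861\right) \left(-9503 - 4370\right) - r{\left(202,-58 \right)} = \left(-20893 + 9861\right) \left(-9503 - 4370\right) - - \frac{7}{-58} = \left(-11032\right) \left(-13873\right) - \left(-7\right) \left(- \frac{1}{58}\right) = 153046936 - \frac{7}{58} = \frac{8876722281}{58}$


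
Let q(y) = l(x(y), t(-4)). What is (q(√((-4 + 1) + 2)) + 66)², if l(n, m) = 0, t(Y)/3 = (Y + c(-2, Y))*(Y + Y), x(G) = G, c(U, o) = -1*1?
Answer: 4356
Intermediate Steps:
c(U, o) = -1
t(Y) = 6*Y*(-1 + Y) (t(Y) = 3*((Y - 1)*(Y + Y)) = 3*((-1 + Y)*(2*Y)) = 3*(2*Y*(-1 + Y)) = 6*Y*(-1 + Y))
q(y) = 0
(q(√((-4 + 1) + 2)) + 66)² = (0 + 66)² = 66² = 4356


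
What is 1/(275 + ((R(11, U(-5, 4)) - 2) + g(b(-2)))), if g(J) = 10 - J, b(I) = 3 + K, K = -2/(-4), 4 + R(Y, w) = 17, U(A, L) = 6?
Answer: 2/585 ≈ 0.0034188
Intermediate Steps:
R(Y, w) = 13 (R(Y, w) = -4 + 17 = 13)
K = 1/2 (K = -2*(-1/4) = 1/2 ≈ 0.50000)
b(I) = 7/2 (b(I) = 3 + 1/2 = 7/2)
1/(275 + ((R(11, U(-5, 4)) - 2) + g(b(-2)))) = 1/(275 + ((13 - 2) + (10 - 1*7/2))) = 1/(275 + (11 + (10 - 7/2))) = 1/(275 + (11 + 13/2)) = 1/(275 + 35/2) = 1/(585/2) = 2/585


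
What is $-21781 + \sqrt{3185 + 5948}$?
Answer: $-21781 + \sqrt{9133} \approx -21685.0$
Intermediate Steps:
$-21781 + \sqrt{3185 + 5948} = -21781 + \sqrt{9133}$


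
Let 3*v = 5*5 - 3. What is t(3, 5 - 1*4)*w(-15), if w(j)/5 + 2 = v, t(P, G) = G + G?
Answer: 160/3 ≈ 53.333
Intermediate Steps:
t(P, G) = 2*G
v = 22/3 (v = (5*5 - 3)/3 = (25 - 3)/3 = (1/3)*22 = 22/3 ≈ 7.3333)
w(j) = 80/3 (w(j) = -10 + 5*(22/3) = -10 + 110/3 = 80/3)
t(3, 5 - 1*4)*w(-15) = (2*(5 - 1*4))*(80/3) = (2*(5 - 4))*(80/3) = (2*1)*(80/3) = 2*(80/3) = 160/3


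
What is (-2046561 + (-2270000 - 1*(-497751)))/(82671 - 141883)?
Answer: 1909405/29606 ≈ 64.494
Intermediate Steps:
(-2046561 + (-2270000 - 1*(-497751)))/(82671 - 141883) = (-2046561 + (-2270000 + 497751))/(-59212) = (-2046561 - 1772249)*(-1/59212) = -3818810*(-1/59212) = 1909405/29606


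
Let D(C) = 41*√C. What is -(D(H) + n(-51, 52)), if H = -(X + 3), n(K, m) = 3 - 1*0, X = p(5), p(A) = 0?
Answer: -3 - 41*I*√3 ≈ -3.0 - 71.014*I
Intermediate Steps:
X = 0
n(K, m) = 3 (n(K, m) = 3 + 0 = 3)
H = -3 (H = -(0 + 3) = -1*3 = -3)
-(D(H) + n(-51, 52)) = -(41*√(-3) + 3) = -(41*(I*√3) + 3) = -(41*I*√3 + 3) = -(3 + 41*I*√3) = -3 - 41*I*√3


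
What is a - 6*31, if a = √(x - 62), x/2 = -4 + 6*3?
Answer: -186 + I*√34 ≈ -186.0 + 5.831*I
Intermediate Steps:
x = 28 (x = 2*(-4 + 6*3) = 2*(-4 + 18) = 2*14 = 28)
a = I*√34 (a = √(28 - 62) = √(-34) = I*√34 ≈ 5.8309*I)
a - 6*31 = I*√34 - 6*31 = I*√34 - 186 = -186 + I*√34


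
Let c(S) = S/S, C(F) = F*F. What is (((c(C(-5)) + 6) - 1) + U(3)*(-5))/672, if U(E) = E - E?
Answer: 1/112 ≈ 0.0089286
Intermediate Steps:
C(F) = F²
c(S) = 1
U(E) = 0
(((c(C(-5)) + 6) - 1) + U(3)*(-5))/672 = (((1 + 6) - 1) + 0*(-5))/672 = ((7 - 1) + 0)*(1/672) = (6 + 0)*(1/672) = 6*(1/672) = 1/112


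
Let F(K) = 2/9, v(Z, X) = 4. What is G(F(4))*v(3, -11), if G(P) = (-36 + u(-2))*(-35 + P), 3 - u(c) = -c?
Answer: 43820/9 ≈ 4868.9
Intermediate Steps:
u(c) = 3 + c (u(c) = 3 - (-1)*c = 3 + c)
F(K) = 2/9 (F(K) = 2*(⅑) = 2/9)
G(P) = 1225 - 35*P (G(P) = (-36 + (3 - 2))*(-35 + P) = (-36 + 1)*(-35 + P) = -35*(-35 + P) = 1225 - 35*P)
G(F(4))*v(3, -11) = (1225 - 35*2/9)*4 = (1225 - 70/9)*4 = (10955/9)*4 = 43820/9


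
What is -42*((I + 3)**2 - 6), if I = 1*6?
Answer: -3150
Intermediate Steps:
I = 6
-42*((I + 3)**2 - 6) = -42*((6 + 3)**2 - 6) = -42*(9**2 - 6) = -42*(81 - 6) = -42*75 = -3150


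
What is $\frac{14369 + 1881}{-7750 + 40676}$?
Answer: $\frac{8125}{16463} \approx 0.49353$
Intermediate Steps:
$\frac{14369 + 1881}{-7750 + 40676} = \frac{16250}{32926} = 16250 \cdot \frac{1}{32926} = \frac{8125}{16463}$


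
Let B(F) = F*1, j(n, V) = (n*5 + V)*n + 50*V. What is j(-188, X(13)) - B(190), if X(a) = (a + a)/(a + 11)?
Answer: 352761/2 ≈ 1.7638e+5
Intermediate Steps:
X(a) = 2*a/(11 + a) (X(a) = (2*a)/(11 + a) = 2*a/(11 + a))
j(n, V) = 50*V + n*(V + 5*n) (j(n, V) = (5*n + V)*n + 50*V = (V + 5*n)*n + 50*V = n*(V + 5*n) + 50*V = 50*V + n*(V + 5*n))
B(F) = F
j(-188, X(13)) - B(190) = (5*(-188)² + 50*(2*13/(11 + 13)) + (2*13/(11 + 13))*(-188)) - 1*190 = (5*35344 + 50*(2*13/24) + (2*13/24)*(-188)) - 190 = (176720 + 50*(2*13*(1/24)) + (2*13*(1/24))*(-188)) - 190 = (176720 + 50*(13/12) + (13/12)*(-188)) - 190 = (176720 + 325/6 - 611/3) - 190 = 353141/2 - 190 = 352761/2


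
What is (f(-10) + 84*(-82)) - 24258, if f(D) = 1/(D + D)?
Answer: -622921/20 ≈ -31146.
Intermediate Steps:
f(D) = 1/(2*D)
(f(-10) + 84*(-82)) - 24258 = ((½)/(-10) + 84*(-82)) - 24258 = ((½)*(-⅒) - 6888) - 24258 = (-1/20 - 6888) - 24258 = -137761/20 - 24258 = -622921/20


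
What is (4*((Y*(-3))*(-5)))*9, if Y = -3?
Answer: -1620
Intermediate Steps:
(4*((Y*(-3))*(-5)))*9 = (4*(-3*(-3)*(-5)))*9 = (4*(9*(-5)))*9 = (4*(-45))*9 = -180*9 = -1620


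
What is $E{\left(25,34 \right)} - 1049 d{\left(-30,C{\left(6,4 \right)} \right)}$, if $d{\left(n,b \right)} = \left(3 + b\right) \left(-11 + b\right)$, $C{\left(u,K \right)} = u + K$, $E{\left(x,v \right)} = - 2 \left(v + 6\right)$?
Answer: $13557$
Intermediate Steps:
$E{\left(x,v \right)} = -12 - 2 v$ ($E{\left(x,v \right)} = - 2 \left(6 + v\right) = -12 - 2 v$)
$C{\left(u,K \right)} = K + u$
$d{\left(n,b \right)} = \left(-11 + b\right) \left(3 + b\right)$
$E{\left(25,34 \right)} - 1049 d{\left(-30,C{\left(6,4 \right)} \right)} = \left(-12 - 68\right) - 1049 \left(-33 + \left(4 + 6\right)^{2} - 8 \left(4 + 6\right)\right) = \left(-12 - 68\right) - 1049 \left(-33 + 10^{2} - 80\right) = -80 - 1049 \left(-33 + 100 - 80\right) = -80 - -13637 = -80 + 13637 = 13557$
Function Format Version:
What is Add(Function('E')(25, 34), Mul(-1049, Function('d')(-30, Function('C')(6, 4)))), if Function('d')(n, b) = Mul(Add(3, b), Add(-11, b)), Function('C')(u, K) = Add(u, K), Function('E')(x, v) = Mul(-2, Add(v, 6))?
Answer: 13557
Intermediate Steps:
Function('E')(x, v) = Add(-12, Mul(-2, v)) (Function('E')(x, v) = Mul(-2, Add(6, v)) = Add(-12, Mul(-2, v)))
Function('C')(u, K) = Add(K, u)
Function('d')(n, b) = Mul(Add(-11, b), Add(3, b))
Add(Function('E')(25, 34), Mul(-1049, Function('d')(-30, Function('C')(6, 4)))) = Add(Add(-12, Mul(-2, 34)), Mul(-1049, Add(-33, Pow(Add(4, 6), 2), Mul(-8, Add(4, 6))))) = Add(Add(-12, -68), Mul(-1049, Add(-33, Pow(10, 2), Mul(-8, 10)))) = Add(-80, Mul(-1049, Add(-33, 100, -80))) = Add(-80, Mul(-1049, -13)) = Add(-80, 13637) = 13557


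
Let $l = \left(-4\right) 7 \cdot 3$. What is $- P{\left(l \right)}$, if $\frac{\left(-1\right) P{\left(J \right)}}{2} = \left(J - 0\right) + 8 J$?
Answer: $-1512$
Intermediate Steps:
$l = -84$ ($l = \left(-28\right) 3 = -84$)
$P{\left(J \right)} = - 18 J$ ($P{\left(J \right)} = - 2 \left(\left(J - 0\right) + 8 J\right) = - 2 \left(\left(J + 0\right) + 8 J\right) = - 2 \left(J + 8 J\right) = - 2 \cdot 9 J = - 18 J$)
$- P{\left(l \right)} = - \left(-18\right) \left(-84\right) = \left(-1\right) 1512 = -1512$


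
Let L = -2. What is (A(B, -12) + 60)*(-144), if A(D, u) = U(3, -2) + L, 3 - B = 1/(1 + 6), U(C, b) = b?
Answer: -8064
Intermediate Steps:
B = 20/7 (B = 3 - 1/(1 + 6) = 3 - 1/7 = 3 - 1*⅐ = 3 - ⅐ = 20/7 ≈ 2.8571)
A(D, u) = -4 (A(D, u) = -2 - 2 = -4)
(A(B, -12) + 60)*(-144) = (-4 + 60)*(-144) = 56*(-144) = -8064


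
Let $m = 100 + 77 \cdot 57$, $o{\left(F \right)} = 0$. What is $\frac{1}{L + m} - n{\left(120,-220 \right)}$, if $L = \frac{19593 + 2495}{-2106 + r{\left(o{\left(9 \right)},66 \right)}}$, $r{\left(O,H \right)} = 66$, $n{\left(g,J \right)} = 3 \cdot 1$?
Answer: $- \frac{3425547}{1141934} \approx -2.9998$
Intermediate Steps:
$n{\left(g,J \right)} = 3$
$m = 4489$ ($m = 100 + 4389 = 4489$)
$L = - \frac{2761}{255}$ ($L = \frac{19593 + 2495}{-2106 + 66} = \frac{22088}{-2040} = 22088 \left(- \frac{1}{2040}\right) = - \frac{2761}{255} \approx -10.827$)
$\frac{1}{L + m} - n{\left(120,-220 \right)} = \frac{1}{- \frac{2761}{255} + 4489} - 3 = \frac{1}{\frac{1141934}{255}} - 3 = \frac{255}{1141934} - 3 = - \frac{3425547}{1141934}$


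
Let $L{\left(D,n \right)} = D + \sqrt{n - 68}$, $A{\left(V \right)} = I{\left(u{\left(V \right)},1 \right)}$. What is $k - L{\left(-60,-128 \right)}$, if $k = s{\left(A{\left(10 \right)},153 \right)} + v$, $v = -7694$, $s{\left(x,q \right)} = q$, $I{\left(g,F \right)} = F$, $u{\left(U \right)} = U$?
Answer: $-7481 - 14 i \approx -7481.0 - 14.0 i$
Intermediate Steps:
$A{\left(V \right)} = 1$
$L{\left(D,n \right)} = D + \sqrt{-68 + n}$
$k = -7541$ ($k = 153 - 7694 = -7541$)
$k - L{\left(-60,-128 \right)} = -7541 - \left(-60 + \sqrt{-68 - 128}\right) = -7541 - \left(-60 + \sqrt{-196}\right) = -7541 - \left(-60 + 14 i\right) = -7541 + \left(60 - 14 i\right) = -7481 - 14 i$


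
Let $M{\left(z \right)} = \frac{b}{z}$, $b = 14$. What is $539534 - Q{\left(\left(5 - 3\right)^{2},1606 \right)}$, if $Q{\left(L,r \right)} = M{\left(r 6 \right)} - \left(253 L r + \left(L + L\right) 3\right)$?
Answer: $\frac{10430150933}{4818} \approx 2.1648 \cdot 10^{6}$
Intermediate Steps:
$M{\left(z \right)} = \frac{14}{z}$
$Q{\left(L,r \right)} = - 6 L + \frac{7}{3 r} - 253 L r$ ($Q{\left(L,r \right)} = \frac{14}{r 6} - \left(253 L r + \left(L + L\right) 3\right) = \frac{14}{6 r} - \left(253 L r + 2 L 3\right) = 14 \frac{1}{6 r} - \left(253 L r + 6 L\right) = \frac{7}{3 r} - \left(6 L + 253 L r\right) = - 6 L + \frac{7}{3 r} - 253 L r$)
$539534 - Q{\left(\left(5 - 3\right)^{2},1606 \right)} = 539534 - \frac{\frac{7}{3} - \left(5 - 3\right)^{2} \cdot 1606 \left(6 + 253 \cdot 1606\right)}{1606} = 539534 - \frac{\frac{7}{3} - 2^{2} \cdot 1606 \left(6 + 406318\right)}{1606} = 539534 - \frac{\frac{7}{3} - 4 \cdot 1606 \cdot 406324}{1606} = 539534 - \frac{\frac{7}{3} - 2610225376}{1606} = 539534 - \frac{1}{1606} \left(- \frac{7830676121}{3}\right) = 539534 - - \frac{7830676121}{4818} = 539534 + \frac{7830676121}{4818} = \frac{10430150933}{4818}$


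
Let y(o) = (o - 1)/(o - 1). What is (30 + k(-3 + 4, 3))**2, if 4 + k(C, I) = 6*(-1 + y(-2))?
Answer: 676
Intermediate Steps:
y(o) = 1 (y(o) = (-1 + o)/(-1 + o) = 1)
k(C, I) = -4 (k(C, I) = -4 + 6*(-1 + 1) = -4 + 6*0 = -4 + 0 = -4)
(30 + k(-3 + 4, 3))**2 = (30 - 4)**2 = 26**2 = 676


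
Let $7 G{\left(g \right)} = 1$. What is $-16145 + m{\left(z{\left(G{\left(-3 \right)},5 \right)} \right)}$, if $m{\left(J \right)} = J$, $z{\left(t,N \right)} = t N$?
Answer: $- \frac{113010}{7} \approx -16144.0$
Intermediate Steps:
$G{\left(g \right)} = \frac{1}{7}$ ($G{\left(g \right)} = \frac{1}{7} \cdot 1 = \frac{1}{7}$)
$z{\left(t,N \right)} = N t$
$-16145 + m{\left(z{\left(G{\left(-3 \right)},5 \right)} \right)} = -16145 + 5 \cdot \frac{1}{7} = -16145 + \frac{5}{7} = - \frac{113010}{7}$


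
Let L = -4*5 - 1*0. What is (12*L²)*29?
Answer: 139200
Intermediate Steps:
L = -20 (L = -20 + 0 = -20)
(12*L²)*29 = (12*(-20)²)*29 = (12*400)*29 = 4800*29 = 139200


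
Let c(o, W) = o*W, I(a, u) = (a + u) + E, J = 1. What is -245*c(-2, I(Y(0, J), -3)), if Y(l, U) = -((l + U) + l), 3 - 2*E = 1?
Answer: -1470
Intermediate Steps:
E = 1 (E = 3/2 - ½*1 = 3/2 - ½ = 1)
Y(l, U) = -U - 2*l (Y(l, U) = -((U + l) + l) = -(U + 2*l) = -U - 2*l)
I(a, u) = 1 + a + u (I(a, u) = (a + u) + 1 = 1 + a + u)
c(o, W) = W*o
-245*c(-2, I(Y(0, J), -3)) = -245*(1 + (-1*1 - 2*0) - 3)*(-2) = -245*(1 + (-1 + 0) - 3)*(-2) = -245*(1 - 1 - 3)*(-2) = -(-735)*(-2) = -245*6 = -1470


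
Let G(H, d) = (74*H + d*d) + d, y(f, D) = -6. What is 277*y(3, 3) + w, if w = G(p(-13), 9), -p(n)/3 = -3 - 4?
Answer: -18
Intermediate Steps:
p(n) = 21 (p(n) = -3*(-3 - 4) = -3*(-7) = 21)
G(H, d) = d + d**2 + 74*H (G(H, d) = (74*H + d**2) + d = (d**2 + 74*H) + d = d + d**2 + 74*H)
w = 1644 (w = 9 + 9**2 + 74*21 = 9 + 81 + 1554 = 1644)
277*y(3, 3) + w = 277*(-6) + 1644 = -1662 + 1644 = -18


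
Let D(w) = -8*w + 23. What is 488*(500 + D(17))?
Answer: 188856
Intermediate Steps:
D(w) = 23 - 8*w
488*(500 + D(17)) = 488*(500 + (23 - 8*17)) = 488*(500 + (23 - 136)) = 488*(500 - 113) = 488*387 = 188856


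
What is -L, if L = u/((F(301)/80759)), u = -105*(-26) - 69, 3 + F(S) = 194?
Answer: -214899699/191 ≈ -1.1251e+6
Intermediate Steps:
F(S) = 191 (F(S) = -3 + 194 = 191)
u = 2661 (u = 2730 - 69 = 2661)
L = 214899699/191 (L = 2661/((191/80759)) = 2661/((191*(1/80759))) = 2661/(191/80759) = 2661*(80759/191) = 214899699/191 ≈ 1.1251e+6)
-L = -1*214899699/191 = -214899699/191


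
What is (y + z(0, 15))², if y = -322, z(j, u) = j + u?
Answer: 94249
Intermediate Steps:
(y + z(0, 15))² = (-322 + (0 + 15))² = (-322 + 15)² = (-307)² = 94249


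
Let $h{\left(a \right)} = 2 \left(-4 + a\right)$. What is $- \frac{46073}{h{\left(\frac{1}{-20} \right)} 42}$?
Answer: $\frac{230365}{1701} \approx 135.43$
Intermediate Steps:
$h{\left(a \right)} = -8 + 2 a$
$- \frac{46073}{h{\left(\frac{1}{-20} \right)} 42} = - \frac{46073}{\left(-8 + \frac{2}{-20}\right) 42} = - \frac{46073}{\left(-8 + 2 \left(- \frac{1}{20}\right)\right) 42} = - \frac{46073}{\left(-8 - \frac{1}{10}\right) 42} = - \frac{46073}{\left(- \frac{81}{10}\right) 42} = - \frac{46073}{- \frac{1701}{5}} = \left(-46073\right) \left(- \frac{5}{1701}\right) = \frac{230365}{1701}$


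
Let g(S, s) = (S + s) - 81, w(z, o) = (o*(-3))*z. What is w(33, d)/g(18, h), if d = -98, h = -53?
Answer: -4851/58 ≈ -83.638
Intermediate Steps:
w(z, o) = -3*o*z (w(z, o) = (-3*o)*z = -3*o*z)
g(S, s) = -81 + S + s
w(33, d)/g(18, h) = (-3*(-98)*33)/(-81 + 18 - 53) = 9702/(-116) = 9702*(-1/116) = -4851/58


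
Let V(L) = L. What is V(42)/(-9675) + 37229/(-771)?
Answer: -13341591/276275 ≈ -48.291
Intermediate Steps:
V(42)/(-9675) + 37229/(-771) = 42/(-9675) + 37229/(-771) = 42*(-1/9675) + 37229*(-1/771) = -14/3225 - 37229/771 = -13341591/276275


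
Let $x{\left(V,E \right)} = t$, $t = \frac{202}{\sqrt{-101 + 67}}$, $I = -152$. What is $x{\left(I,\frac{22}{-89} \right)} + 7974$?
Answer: $7974 - \frac{101 i \sqrt{34}}{17} \approx 7974.0 - 34.643 i$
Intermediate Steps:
$t = - \frac{101 i \sqrt{34}}{17}$ ($t = \frac{202}{\sqrt{-34}} = \frac{202}{i \sqrt{34}} = 202 \left(- \frac{i \sqrt{34}}{34}\right) = - \frac{101 i \sqrt{34}}{17} \approx - 34.643 i$)
$x{\left(V,E \right)} = - \frac{101 i \sqrt{34}}{17}$
$x{\left(I,\frac{22}{-89} \right)} + 7974 = - \frac{101 i \sqrt{34}}{17} + 7974 = 7974 - \frac{101 i \sqrt{34}}{17}$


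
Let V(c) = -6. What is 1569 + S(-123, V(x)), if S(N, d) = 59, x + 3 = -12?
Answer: 1628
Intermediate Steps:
x = -15 (x = -3 - 12 = -15)
1569 + S(-123, V(x)) = 1569 + 59 = 1628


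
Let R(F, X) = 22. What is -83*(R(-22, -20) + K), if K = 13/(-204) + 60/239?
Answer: -89786495/48756 ≈ -1841.5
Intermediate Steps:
K = 9133/48756 (K = 13*(-1/204) + 60*(1/239) = -13/204 + 60/239 = 9133/48756 ≈ 0.18732)
-83*(R(-22, -20) + K) = -83*(22 + 9133/48756) = -83*1081765/48756 = -89786495/48756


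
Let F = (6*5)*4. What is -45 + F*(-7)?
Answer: -885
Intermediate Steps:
F = 120 (F = 30*4 = 120)
-45 + F*(-7) = -45 + 120*(-7) = -45 - 840 = -885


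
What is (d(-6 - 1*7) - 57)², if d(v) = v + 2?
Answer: 4624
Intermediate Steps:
d(v) = 2 + v
(d(-6 - 1*7) - 57)² = ((2 + (-6 - 1*7)) - 57)² = ((2 + (-6 - 7)) - 57)² = ((2 - 13) - 57)² = (-11 - 57)² = (-68)² = 4624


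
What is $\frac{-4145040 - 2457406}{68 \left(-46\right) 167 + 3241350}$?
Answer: $- \frac{3301223}{1359487} \approx -2.4283$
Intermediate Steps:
$\frac{-4145040 - 2457406}{68 \left(-46\right) 167 + 3241350} = - \frac{6602446}{\left(-3128\right) 167 + 3241350} = - \frac{6602446}{-522376 + 3241350} = - \frac{6602446}{2718974} = \left(-6602446\right) \frac{1}{2718974} = - \frac{3301223}{1359487}$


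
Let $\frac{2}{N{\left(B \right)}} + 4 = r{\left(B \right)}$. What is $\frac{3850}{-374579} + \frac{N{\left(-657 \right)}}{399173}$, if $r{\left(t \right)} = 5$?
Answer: $- \frac{1536066892}{149521823167} \approx -0.010273$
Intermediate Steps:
$N{\left(B \right)} = 2$ ($N{\left(B \right)} = \frac{2}{-4 + 5} = \frac{2}{1} = 2 \cdot 1 = 2$)
$\frac{3850}{-374579} + \frac{N{\left(-657 \right)}}{399173} = \frac{3850}{-374579} + \frac{2}{399173} = 3850 \left(- \frac{1}{374579}\right) + 2 \cdot \frac{1}{399173} = - \frac{3850}{374579} + \frac{2}{399173} = - \frac{1536066892}{149521823167}$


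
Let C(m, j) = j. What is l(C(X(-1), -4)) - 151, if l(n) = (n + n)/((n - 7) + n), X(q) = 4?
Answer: -2257/15 ≈ -150.47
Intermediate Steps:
l(n) = 2*n/(-7 + 2*n) (l(n) = (2*n)/((-7 + n) + n) = (2*n)/(-7 + 2*n) = 2*n/(-7 + 2*n))
l(C(X(-1), -4)) - 151 = 2*(-4)/(-7 + 2*(-4)) - 151 = 2*(-4)/(-7 - 8) - 151 = 2*(-4)/(-15) - 151 = 2*(-4)*(-1/15) - 151 = 8/15 - 151 = -2257/15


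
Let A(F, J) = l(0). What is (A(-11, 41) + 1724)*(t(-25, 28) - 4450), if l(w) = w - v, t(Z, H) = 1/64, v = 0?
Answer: -122748369/16 ≈ -7.6718e+6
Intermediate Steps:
t(Z, H) = 1/64
l(w) = w (l(w) = w - 1*0 = w + 0 = w)
A(F, J) = 0
(A(-11, 41) + 1724)*(t(-25, 28) - 4450) = (0 + 1724)*(1/64 - 4450) = 1724*(-284799/64) = -122748369/16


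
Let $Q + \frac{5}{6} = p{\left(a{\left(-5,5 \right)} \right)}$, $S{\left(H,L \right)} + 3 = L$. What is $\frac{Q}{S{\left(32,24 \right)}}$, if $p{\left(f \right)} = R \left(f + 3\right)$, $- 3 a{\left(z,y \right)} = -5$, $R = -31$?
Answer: $- \frac{97}{14} \approx -6.9286$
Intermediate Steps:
$S{\left(H,L \right)} = -3 + L$
$a{\left(z,y \right)} = \frac{5}{3}$ ($a{\left(z,y \right)} = \left(- \frac{1}{3}\right) \left(-5\right) = \frac{5}{3}$)
$p{\left(f \right)} = -93 - 31 f$ ($p{\left(f \right)} = - 31 \left(f + 3\right) = - 31 \left(3 + f\right) = -93 - 31 f$)
$Q = - \frac{291}{2}$ ($Q = - \frac{5}{6} - \frac{434}{3} = - \frac{291}{2} \approx -145.5$)
$\frac{Q}{S{\left(32,24 \right)}} = - \frac{291}{2 \left(-3 + 24\right)} = - \frac{291}{2 \cdot 21} = \left(- \frac{291}{2}\right) \frac{1}{21} = - \frac{97}{14}$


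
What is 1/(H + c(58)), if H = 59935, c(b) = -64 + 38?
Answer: 1/59909 ≈ 1.6692e-5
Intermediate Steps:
c(b) = -26
1/(H + c(58)) = 1/(59935 - 26) = 1/59909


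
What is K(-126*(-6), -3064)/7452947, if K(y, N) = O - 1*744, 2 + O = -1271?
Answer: -2017/7452947 ≈ -0.00027063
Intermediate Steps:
O = -1273 (O = -2 - 1271 = -1273)
K(y, N) = -2017 (K(y, N) = -1273 - 1*744 = -1273 - 744 = -2017)
K(-126*(-6), -3064)/7452947 = -2017/7452947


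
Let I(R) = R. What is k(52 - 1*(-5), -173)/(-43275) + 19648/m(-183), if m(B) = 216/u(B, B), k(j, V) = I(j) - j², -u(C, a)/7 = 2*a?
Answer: 30255350776/129825 ≈ 2.3305e+5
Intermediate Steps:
u(C, a) = -14*a
k(j, V) = j - j²
m(B) = -108/(7*B) (m(B) = 216/((-14*B)) = 216*(-1/(14*B)) = -108/(7*B))
k(52 - 1*(-5), -173)/(-43275) + 19648/m(-183) = ((52 - 1*(-5))*(1 - (52 - 1*(-5))))/(-43275) + 19648/((-108/7/(-183))) = ((52 + 5)*(1 - (52 + 5)))*(-1/43275) + 19648/((-108/7*(-1/183))) = (57*(1 - 1*57))*(-1/43275) + 19648/(36/427) = (57*(1 - 57))*(-1/43275) + 19648*(427/36) = (57*(-56))*(-1/43275) + 2097424/9 = -3192*(-1/43275) + 2097424/9 = 1064/14425 + 2097424/9 = 30255350776/129825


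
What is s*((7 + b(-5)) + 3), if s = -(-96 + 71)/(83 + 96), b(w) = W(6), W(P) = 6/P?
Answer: 275/179 ≈ 1.5363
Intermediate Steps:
b(w) = 1 (b(w) = 6/6 = 6*(⅙) = 1)
s = 25/179 (s = -(-25)/179 = -1*(-25/179) = 25/179 ≈ 0.13966)
s*((7 + b(-5)) + 3) = 25*((7 + 1) + 3)/179 = 25*(8 + 3)/179 = (25/179)*11 = 275/179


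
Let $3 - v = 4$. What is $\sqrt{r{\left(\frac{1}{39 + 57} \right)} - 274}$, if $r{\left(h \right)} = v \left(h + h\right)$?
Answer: $\frac{i \sqrt{39459}}{12} \approx 16.554 i$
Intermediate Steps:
$v = -1$ ($v = 3 - 4 = -1$)
$r{\left(h \right)} = - 2 h$ ($r{\left(h \right)} = - (h + h) = - 2 h$)
$\sqrt{r{\left(\frac{1}{39 + 57} \right)} - 274} = \sqrt{- \frac{2}{39 + 57} - 274} = \sqrt{- \frac{2}{96} - 274} = \sqrt{\left(-2\right) \frac{1}{96} - 274} = \sqrt{- \frac{1}{48} - 274} = \sqrt{- \frac{13153}{48}} = \frac{i \sqrt{39459}}{12}$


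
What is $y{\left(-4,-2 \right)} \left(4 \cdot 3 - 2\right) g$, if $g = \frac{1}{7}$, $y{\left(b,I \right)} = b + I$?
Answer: $- \frac{60}{7} \approx -8.5714$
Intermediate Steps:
$y{\left(b,I \right)} = I + b$
$g = \frac{1}{7} \approx 0.14286$
$y{\left(-4,-2 \right)} \left(4 \cdot 3 - 2\right) g = \left(-2 - 4\right) \left(4 \cdot 3 - 2\right) \frac{1}{7} = - 6 \left(12 - 2\right) \frac{1}{7} = \left(-6\right) 10 \cdot \frac{1}{7} = \left(-60\right) \frac{1}{7} = - \frac{60}{7}$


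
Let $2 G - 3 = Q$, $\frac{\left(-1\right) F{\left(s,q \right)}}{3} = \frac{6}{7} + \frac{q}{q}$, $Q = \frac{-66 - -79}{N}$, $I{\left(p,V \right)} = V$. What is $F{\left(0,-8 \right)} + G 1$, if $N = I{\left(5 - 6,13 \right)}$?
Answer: $- \frac{25}{7} \approx -3.5714$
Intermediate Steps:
$N = 13$
$Q = 1$ ($Q = \frac{-66 - -79}{13} = \left(-66 + 79\right) \frac{1}{13} = 13 \cdot \frac{1}{13} = 1$)
$F{\left(s,q \right)} = - \frac{39}{7}$ ($F{\left(s,q \right)} = - 3 \left(\frac{6}{7} + \frac{q}{q}\right) = - 3 \left(6 \cdot \frac{1}{7} + 1\right) = - 3 \left(\frac{6}{7} + 1\right) = \left(-3\right) \frac{13}{7} = - \frac{39}{7}$)
$G = 2$ ($G = \frac{3}{2} + \frac{1}{2} \cdot 1 = \frac{3}{2} + \frac{1}{2} = 2$)
$F{\left(0,-8 \right)} + G 1 = - \frac{39}{7} + 2 \cdot 1 = - \frac{39}{7} + 2 = - \frac{25}{7}$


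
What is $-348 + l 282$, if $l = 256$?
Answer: $71844$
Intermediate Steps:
$-348 + l 282 = -348 + 256 \cdot 282 = -348 + 72192 = 71844$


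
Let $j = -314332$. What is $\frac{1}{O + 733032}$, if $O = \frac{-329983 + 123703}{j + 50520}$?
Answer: $\frac{65953}{48345711066} \approx 1.3642 \cdot 10^{-6}$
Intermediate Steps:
$O = \frac{51570}{65953}$ ($O = \frac{-329983 + 123703}{-314332 + 50520} = - \frac{206280}{-263812} = \left(-206280\right) \left(- \frac{1}{263812}\right) = \frac{51570}{65953} \approx 0.78192$)
$\frac{1}{O + 733032} = \frac{1}{\frac{51570}{65953} + 733032} = \frac{1}{\frac{48345711066}{65953}} = \frac{65953}{48345711066}$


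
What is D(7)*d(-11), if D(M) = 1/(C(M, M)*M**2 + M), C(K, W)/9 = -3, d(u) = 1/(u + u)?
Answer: 1/28952 ≈ 3.4540e-5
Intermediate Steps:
d(u) = 1/(2*u)
C(K, W) = -27 (C(K, W) = 9*(-3) = -27)
D(M) = 1/(M - 27*M**2) (D(M) = 1/(-27*M**2 + M) = 1/(M - 27*M**2))
D(7)*d(-11) = (1/(7*(1 - 27*7)))*((1/2)/(-11)) = (1/(7*(1 - 189)))*((1/2)*(-1/11)) = ((1/7)/(-188))*(-1/22) = ((1/7)*(-1/188))*(-1/22) = -1/1316*(-1/22) = 1/28952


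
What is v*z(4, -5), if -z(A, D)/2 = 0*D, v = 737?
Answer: 0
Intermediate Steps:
z(A, D) = 0 (z(A, D) = -0*D = -2*0 = 0)
v*z(4, -5) = 737*0 = 0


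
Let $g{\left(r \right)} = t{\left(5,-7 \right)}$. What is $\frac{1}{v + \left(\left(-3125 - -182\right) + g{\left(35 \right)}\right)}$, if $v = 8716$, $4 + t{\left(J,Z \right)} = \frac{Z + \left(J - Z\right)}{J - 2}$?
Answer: $\frac{3}{17312} \approx 0.00017329$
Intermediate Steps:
$t{\left(J,Z \right)} = -4 + \frac{J}{-2 + J}$ ($t{\left(J,Z \right)} = -4 + \frac{Z + \left(J - Z\right)}{J - 2} = -4 + \frac{J}{-2 + J}$)
$g{\left(r \right)} = - \frac{7}{3}$ ($g{\left(r \right)} = \frac{8 - 15}{-2 + 5} = \frac{8 - 15}{3} = \frac{1}{3} \left(-7\right) = - \frac{7}{3}$)
$\frac{1}{v + \left(\left(-3125 - -182\right) + g{\left(35 \right)}\right)} = \frac{1}{8716 - \frac{8836}{3}} = \frac{1}{\frac{17312}{3}} = \frac{3}{17312}$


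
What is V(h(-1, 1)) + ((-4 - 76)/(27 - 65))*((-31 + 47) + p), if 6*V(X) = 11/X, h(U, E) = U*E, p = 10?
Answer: 6031/114 ≈ 52.904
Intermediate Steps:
h(U, E) = E*U
V(X) = 11/(6*X) (V(X) = (11/X)/6 = 11/(6*X))
V(h(-1, 1)) + ((-4 - 76)/(27 - 65))*((-31 + 47) + p) = 11/(6*((1*(-1)))) + ((-4 - 76)/(27 - 65))*((-31 + 47) + 10) = (11/6)/(-1) + (-80/(-38))*(16 + 10) = (11/6)*(-1) - 80*(-1/38)*26 = -11/6 + (40/19)*26 = -11/6 + 1040/19 = 6031/114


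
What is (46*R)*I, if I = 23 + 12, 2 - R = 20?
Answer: -28980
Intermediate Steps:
R = -18 (R = 2 - 1*20 = 2 - 20 = -18)
I = 35
(46*R)*I = (46*(-18))*35 = -828*35 = -28980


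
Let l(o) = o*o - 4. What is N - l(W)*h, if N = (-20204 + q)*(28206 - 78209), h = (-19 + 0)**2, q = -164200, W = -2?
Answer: 9220753212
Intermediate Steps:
h = 361 (h = (-19)**2 = 361)
l(o) = -4 + o**2 (l(o) = o**2 - 4 = -4 + o**2)
N = 9220753212 (N = (-20204 - 164200)*(28206 - 78209) = -184404*(-50003) = 9220753212)
N - l(W)*h = 9220753212 - (-4 + (-2)**2)*361 = 9220753212 - (-4 + 4)*361 = 9220753212 - 0*361 = 9220753212 - 1*0 = 9220753212 + 0 = 9220753212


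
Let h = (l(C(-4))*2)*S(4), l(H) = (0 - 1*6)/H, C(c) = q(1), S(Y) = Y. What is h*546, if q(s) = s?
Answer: -26208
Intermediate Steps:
C(c) = 1
l(H) = -6/H (l(H) = (0 - 6)/H = -6/H)
h = -48 (h = (-6/1*2)*4 = (-6*1*2)*4 = -6*2*4 = -12*4 = -48)
h*546 = -48*546 = -26208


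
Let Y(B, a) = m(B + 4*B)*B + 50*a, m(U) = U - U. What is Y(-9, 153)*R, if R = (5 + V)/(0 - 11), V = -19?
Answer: 107100/11 ≈ 9736.4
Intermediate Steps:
m(U) = 0
Y(B, a) = 50*a (Y(B, a) = 0*B + 50*a = 0 + 50*a = 50*a)
R = 14/11 (R = (5 - 19)/(0 - 11) = -14/(-11) = -14*(-1/11) = 14/11 ≈ 1.2727)
Y(-9, 153)*R = (50*153)*(14/11) = 7650*(14/11) = 107100/11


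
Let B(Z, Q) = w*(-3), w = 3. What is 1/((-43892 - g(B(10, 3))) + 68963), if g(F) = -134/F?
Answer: 9/225505 ≈ 3.9910e-5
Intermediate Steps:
B(Z, Q) = -9 (B(Z, Q) = 3*(-3) = -9)
1/((-43892 - g(B(10, 3))) + 68963) = 1/((-43892 - (-134)/(-9)) + 68963) = 1/((-43892 - (-134)*(-1)/9) + 68963) = 1/((-43892 - 1*134/9) + 68963) = 1/((-43892 - 134/9) + 68963) = 1/(-395162/9 + 68963) = 1/(225505/9) = 9/225505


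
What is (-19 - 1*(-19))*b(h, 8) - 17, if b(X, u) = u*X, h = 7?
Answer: -17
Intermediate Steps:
b(X, u) = X*u
(-19 - 1*(-19))*b(h, 8) - 17 = (-19 - 1*(-19))*(7*8) - 17 = (-19 + 19)*56 - 17 = 0*56 - 17 = 0 - 17 = -17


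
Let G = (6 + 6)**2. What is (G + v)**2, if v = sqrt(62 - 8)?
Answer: 20790 + 864*sqrt(6) ≈ 22906.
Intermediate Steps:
v = 3*sqrt(6) (v = sqrt(54) = 3*sqrt(6) ≈ 7.3485)
G = 144 (G = 12**2 = 144)
(G + v)**2 = (144 + 3*sqrt(6))**2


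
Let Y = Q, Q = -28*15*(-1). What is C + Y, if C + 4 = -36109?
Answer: -35693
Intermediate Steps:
C = -36113 (C = -4 - 36109 = -36113)
Q = 420 (Q = -420*(-1) = 420)
Y = 420
C + Y = -36113 + 420 = -35693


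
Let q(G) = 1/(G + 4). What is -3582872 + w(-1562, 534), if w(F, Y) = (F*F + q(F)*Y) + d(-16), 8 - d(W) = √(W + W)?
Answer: -890412847/779 - 4*I*√2 ≈ -1.143e+6 - 5.6569*I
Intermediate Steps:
d(W) = 8 - √2*√W (d(W) = 8 - √(W + W) = 8 - √(2*W) = 8 - √2*√W)
q(G) = 1/(4 + G)
w(F, Y) = 8 + F² + Y/(4 + F) - 4*I*√2 (w(F, Y) = (F*F + Y/(4 + F)) + (8 - √2*√(-16)) = (F² + Y/(4 + F)) + (8 - √2*4*I) = (F² + Y/(4 + F)) + (8 - 4*I*√2) = 8 + F² + Y/(4 + F) - 4*I*√2)
-3582872 + w(-1562, 534) = -3582872 + (534 + (4 - 1562)*(8 + (-1562)² - 4*I*√2))/(4 - 1562) = -3582872 + (534 - 1558*(8 + 2439844 - 4*I*√2))/(-1558) = -3582872 - (534 - 1558*(2439852 - 4*I*√2))/1558 = -3582872 - (534 + (-3801289416 + 6232*I*√2))/1558 = -3582872 - (-3801288882 + 6232*I*√2)/1558 = -3582872 + (1900644441/779 - 4*I*√2) = -890412847/779 - 4*I*√2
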